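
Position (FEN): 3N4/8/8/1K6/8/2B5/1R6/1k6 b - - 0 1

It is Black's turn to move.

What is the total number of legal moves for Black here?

Black to move; king on b1.
In check: yes, from the white rook on b2.
Legal moves: Kc1, Ka1.
Count: 2.

2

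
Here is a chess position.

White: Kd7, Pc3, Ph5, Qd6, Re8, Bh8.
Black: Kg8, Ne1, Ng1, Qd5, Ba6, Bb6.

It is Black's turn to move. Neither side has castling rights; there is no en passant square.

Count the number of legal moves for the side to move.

2

Black to move; king on g8.
In check: yes, from the white rook on e8.
Legal moves: Kh7, Kf7.
Count: 2.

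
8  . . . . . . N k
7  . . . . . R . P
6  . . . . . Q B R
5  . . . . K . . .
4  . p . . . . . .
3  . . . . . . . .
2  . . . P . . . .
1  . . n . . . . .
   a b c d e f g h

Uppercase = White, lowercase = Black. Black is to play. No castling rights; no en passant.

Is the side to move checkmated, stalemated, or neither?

checkmate

Black to move; black king on h8.
In check: yes, from the white queen on f6.
King squares — g7: attacked by Qf6; h7: attacked by Bg6; g8: attacked by Ph7.
Legal moves for Black: none.
In check with no legal moves → checkmate.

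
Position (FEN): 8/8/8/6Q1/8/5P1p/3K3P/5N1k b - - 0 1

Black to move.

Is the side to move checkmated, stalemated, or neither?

stalemate

Black to move; black king on h1.
In check: no.
King squares — g1: attacked by Qg5; g2: attacked by Qg5; h2: attacked by Nf1.
Legal moves for Black: none.
Not in check and no legal moves → stalemate.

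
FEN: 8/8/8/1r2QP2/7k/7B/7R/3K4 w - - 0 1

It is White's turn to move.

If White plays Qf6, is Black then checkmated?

no

After Qf6: black king on h4; in check: yes, from the white queen on f6.
Black has 2 legal replies: Kh5, Kg3.
In check but a legal move exists → not checkmate.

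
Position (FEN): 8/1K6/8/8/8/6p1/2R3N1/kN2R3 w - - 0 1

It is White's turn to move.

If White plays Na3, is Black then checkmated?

After Na3: black king on a1; in check: yes, from the white rook on e1.
King squares — b1: attacked by Re1; a2: attacked by Rc2; b2: attacked by Rc2.
Black has no legal moves → checkmate.

yes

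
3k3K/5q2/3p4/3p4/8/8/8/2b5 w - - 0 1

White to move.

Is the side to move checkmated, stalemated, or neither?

White to move; white king on h8.
In check: no.
King squares — g7: attacked by Qf7; h7: attacked by Qf7; g8: attacked by Qf7.
Legal moves for White: none.
Not in check and no legal moves → stalemate.

stalemate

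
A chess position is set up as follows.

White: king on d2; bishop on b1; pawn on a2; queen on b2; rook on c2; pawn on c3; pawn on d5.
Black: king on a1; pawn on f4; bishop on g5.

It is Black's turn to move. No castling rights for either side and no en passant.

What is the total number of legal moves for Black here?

0

Black to move; king on a1.
In check: yes, from the white queen on b2.
Legal moves: none.
Count: 0.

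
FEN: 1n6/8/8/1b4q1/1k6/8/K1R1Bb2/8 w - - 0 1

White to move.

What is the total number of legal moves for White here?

White to move; king on a2.
In check: no.
Legal moves: Bh5, Bxb5, Bg4, Bc4, Bf3, Bd3, Bf1, Bd1, Rc8, Rc7, Rc6, Rc5, Rc4+, Rc3, Rd2, Rb2+, Rc1, Kb2, Kb1, Ka1.
Count: 20.

20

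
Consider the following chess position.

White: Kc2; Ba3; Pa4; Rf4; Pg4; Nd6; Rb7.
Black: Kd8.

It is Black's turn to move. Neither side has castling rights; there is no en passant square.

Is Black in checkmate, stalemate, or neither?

Black to move; black king on d8.
In check: no.
King squares — c7: attacked by Rb7; d7: attacked by Rb7; e7: attacked by Rb7; c8: attacked by Nd6; e8: attacked by Nd6.
Legal moves for Black: none.
Not in check and no legal moves → stalemate.

stalemate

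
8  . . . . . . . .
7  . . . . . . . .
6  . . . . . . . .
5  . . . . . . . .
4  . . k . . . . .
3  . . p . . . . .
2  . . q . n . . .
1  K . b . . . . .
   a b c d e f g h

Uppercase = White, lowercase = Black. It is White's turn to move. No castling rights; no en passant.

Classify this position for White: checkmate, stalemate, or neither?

White to move; white king on a1.
In check: no.
King squares — b1: attacked by Qc2; a2: attacked by Qc2; b2: attacked by Bc1.
Legal moves for White: none.
Not in check and no legal moves → stalemate.

stalemate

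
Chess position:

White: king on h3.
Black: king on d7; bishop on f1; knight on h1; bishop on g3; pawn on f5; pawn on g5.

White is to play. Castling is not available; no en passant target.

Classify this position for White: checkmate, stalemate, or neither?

checkmate

White to move; white king on h3.
In check: yes, from the black bishop on f1.
King squares — g2: attacked by Bf1; h2: attacked by Bg3; g3: attacked by Nh1; g4: attacked by Pf5; h4: attacked by Bg3.
Legal moves for White: none.
In check with no legal moves → checkmate.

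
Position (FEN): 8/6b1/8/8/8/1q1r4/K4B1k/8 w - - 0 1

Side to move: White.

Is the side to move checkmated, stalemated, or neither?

checkmate

White to move; white king on a2.
In check: yes, from the black queen on b3.
King squares — a1: attacked by Bg7; b1: attacked by Qb3; b2: attacked by Qb3; a3: attacked by Qb3; b3: attacked by Rd3.
Legal moves for White: none.
In check with no legal moves → checkmate.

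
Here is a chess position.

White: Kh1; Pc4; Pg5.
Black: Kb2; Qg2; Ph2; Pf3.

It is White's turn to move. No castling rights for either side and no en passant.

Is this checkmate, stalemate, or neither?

White to move; white king on h1.
In check: yes, from the black queen on g2.
King squares — g1: attacked by Qg2; g2: attacked by Pf3; h2: attacked by Qg2.
Legal moves for White: none.
In check with no legal moves → checkmate.

checkmate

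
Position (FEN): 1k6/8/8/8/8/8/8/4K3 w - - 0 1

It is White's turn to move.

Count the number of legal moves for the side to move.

White to move; king on e1.
In check: no.
Legal moves: Kf2, Ke2, Kd2, Kf1, Kd1.
Count: 5.

5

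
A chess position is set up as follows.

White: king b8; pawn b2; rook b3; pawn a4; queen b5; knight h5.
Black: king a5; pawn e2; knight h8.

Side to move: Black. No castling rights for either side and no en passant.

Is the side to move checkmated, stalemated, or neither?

checkmate

Black to move; black king on a5.
In check: yes, from the white queen on b5.
King squares — a4: attacked by Qb5; b4: attacked by Rb3; b5: attacked by Rb3; a6: attacked by Qb5; b6: attacked by Qb5.
Legal moves for Black: none.
In check with no legal moves → checkmate.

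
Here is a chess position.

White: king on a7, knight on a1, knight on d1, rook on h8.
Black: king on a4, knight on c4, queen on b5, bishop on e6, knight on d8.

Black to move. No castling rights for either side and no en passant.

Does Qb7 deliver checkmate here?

yes

After Qb7: white king on a7; in check: yes, from the black queen on b7.
King squares — a6: attacked by Qb7; b6: attacked by Nc4; b7: attacked by Nd8; a8: attacked by Qb7; b8: attacked by Qb7.
White has no legal moves → checkmate.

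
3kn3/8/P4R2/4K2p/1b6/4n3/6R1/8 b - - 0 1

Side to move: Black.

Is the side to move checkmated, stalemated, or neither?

neither

Black to move; black king on d8.
In check: no.
Legal moves for Black include: Ng7, Nc7, Nxf6, Nd6, Kc8, Ke7, Kd7, Kc7, Bf8, Be7, Bd6+, Bc5, Ba5, Bc3+, Ba3, Bd2, Be1, Nf5, ... (list truncated; more exist).
Black has legal moves and is not in check → neither.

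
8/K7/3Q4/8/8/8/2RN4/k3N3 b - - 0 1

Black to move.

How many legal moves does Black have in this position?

Black to move; king on a1.
In check: no.
Legal moves: none.
Count: 0.

0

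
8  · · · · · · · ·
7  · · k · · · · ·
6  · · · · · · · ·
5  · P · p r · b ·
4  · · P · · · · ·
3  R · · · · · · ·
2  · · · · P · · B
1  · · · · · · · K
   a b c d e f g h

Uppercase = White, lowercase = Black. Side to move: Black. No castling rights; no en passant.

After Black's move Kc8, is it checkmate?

no

After Kc8: white king on h1; in check: no.
White is not in check, so this cannot be checkmate.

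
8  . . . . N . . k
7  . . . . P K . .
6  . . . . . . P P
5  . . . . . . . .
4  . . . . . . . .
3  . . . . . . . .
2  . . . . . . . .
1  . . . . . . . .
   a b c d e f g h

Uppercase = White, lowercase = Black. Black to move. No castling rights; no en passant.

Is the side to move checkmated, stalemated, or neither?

Black to move; black king on h8.
In check: no.
King squares — g7: attacked by Ph6; h7: attacked by Pg6; g8: attacked by Kf7.
Legal moves for Black: none.
Not in check and no legal moves → stalemate.

stalemate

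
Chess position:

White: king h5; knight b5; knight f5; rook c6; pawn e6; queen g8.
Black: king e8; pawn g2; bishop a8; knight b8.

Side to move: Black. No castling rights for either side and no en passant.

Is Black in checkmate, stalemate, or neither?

Black to move; black king on e8.
In check: yes, from the white queen on g8.
King squares — d7: attacked by Pe6; e7: attacked by Nf5; f7: attacked by Pe6; d8: attacked by Qg8; f8: attacked by Qg8.
Legal moves for Black: none.
In check with no legal moves → checkmate.

checkmate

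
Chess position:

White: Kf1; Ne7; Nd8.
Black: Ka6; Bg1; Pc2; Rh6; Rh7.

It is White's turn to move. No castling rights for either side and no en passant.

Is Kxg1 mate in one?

After Kxg1: black king on a6; in check: no.
Black is not in check, so this cannot be checkmate.

no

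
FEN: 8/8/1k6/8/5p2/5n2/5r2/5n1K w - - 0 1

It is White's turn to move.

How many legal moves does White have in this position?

White to move; king on h1.
In check: no.
Legal moves: none.
Count: 0.

0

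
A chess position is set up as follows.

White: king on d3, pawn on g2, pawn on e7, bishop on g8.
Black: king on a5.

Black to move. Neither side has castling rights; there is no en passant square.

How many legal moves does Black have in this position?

5

Black to move; king on a5.
In check: no.
Legal moves: Kb6, Ka6, Kb5, Kb4, Ka4.
Count: 5.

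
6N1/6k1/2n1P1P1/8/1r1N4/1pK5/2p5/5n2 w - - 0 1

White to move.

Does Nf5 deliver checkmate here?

no

After Nf5: black king on g7; in check: yes, from the white knight on f5.
Black has 4 legal replies: Kh8, Kxg8, Kf8, Kxg6.
In check but a legal move exists → not checkmate.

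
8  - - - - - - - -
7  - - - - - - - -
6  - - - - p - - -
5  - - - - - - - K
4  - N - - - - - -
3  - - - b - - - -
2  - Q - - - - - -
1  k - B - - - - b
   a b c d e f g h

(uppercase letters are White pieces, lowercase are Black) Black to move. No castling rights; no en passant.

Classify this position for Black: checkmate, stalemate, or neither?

checkmate

Black to move; black king on a1.
In check: yes, from the white queen on b2.
King squares — b1: attacked by Qb2; a2: attacked by Qb2; b2: attacked by Bc1.
Legal moves for Black: none.
In check with no legal moves → checkmate.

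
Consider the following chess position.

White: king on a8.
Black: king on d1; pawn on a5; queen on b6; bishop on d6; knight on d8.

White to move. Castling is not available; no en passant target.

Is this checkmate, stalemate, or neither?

White to move; white king on a8.
In check: no.
King squares — a7: attacked by Qb6; b7: attacked by Qb6; b8: attacked by Qb6.
Legal moves for White: none.
Not in check and no legal moves → stalemate.

stalemate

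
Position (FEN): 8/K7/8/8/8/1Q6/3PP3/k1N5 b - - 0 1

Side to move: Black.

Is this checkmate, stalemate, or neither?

stalemate

Black to move; black king on a1.
In check: no.
King squares — b1: attacked by Qb3; a2: attacked by Nc1; b2: attacked by Qb3.
Legal moves for Black: none.
Not in check and no legal moves → stalemate.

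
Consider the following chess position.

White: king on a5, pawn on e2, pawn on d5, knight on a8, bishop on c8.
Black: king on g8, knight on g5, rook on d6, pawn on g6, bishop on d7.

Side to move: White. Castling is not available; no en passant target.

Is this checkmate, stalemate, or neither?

neither

White to move; white king on a5.
In check: no.
Legal moves for White: Bxd7, Bb7, Ba6, Nc7, Nb6, Kb4, e3, e4.
White has 8 legal moves and is not in check → neither.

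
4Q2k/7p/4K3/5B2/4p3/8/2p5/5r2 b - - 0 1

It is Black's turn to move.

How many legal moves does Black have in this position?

1

Black to move; king on h8.
In check: yes, from the white queen on e8.
Legal moves: Kg7.
Count: 1.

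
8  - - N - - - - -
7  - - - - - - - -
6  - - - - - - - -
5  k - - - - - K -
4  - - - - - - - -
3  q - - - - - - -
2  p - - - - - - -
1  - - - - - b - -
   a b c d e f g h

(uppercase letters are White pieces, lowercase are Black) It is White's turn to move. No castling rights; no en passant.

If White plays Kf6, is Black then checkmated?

After Kf6: black king on a5; in check: no.
Black is not in check, so this cannot be checkmate.

no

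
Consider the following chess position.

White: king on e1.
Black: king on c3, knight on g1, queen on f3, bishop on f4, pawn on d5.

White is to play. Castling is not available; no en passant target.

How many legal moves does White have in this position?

White to move; king on e1.
In check: no.
Legal moves: none.
Count: 0.

0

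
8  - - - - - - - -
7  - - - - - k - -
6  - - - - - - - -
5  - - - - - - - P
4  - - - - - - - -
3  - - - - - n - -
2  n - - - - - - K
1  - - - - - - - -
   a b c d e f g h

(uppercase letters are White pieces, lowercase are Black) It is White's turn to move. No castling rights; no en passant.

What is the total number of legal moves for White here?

White to move; king on h2.
In check: yes, from the black knight on f3.
Legal moves: Kh3, Kg3, Kg2, Kh1.
Count: 4.

4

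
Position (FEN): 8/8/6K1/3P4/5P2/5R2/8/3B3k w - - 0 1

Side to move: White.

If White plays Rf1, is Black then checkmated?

no

After Rf1: black king on h1; in check: yes, from the white rook on f1.
Black has 2 legal replies: Kh2, Kg2.
In check but a legal move exists → not checkmate.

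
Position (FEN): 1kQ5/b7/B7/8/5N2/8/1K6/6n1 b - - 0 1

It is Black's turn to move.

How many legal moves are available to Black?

Black to move; king on b8.
In check: yes, from the white queen on c8.
Legal moves: none.
Count: 0.

0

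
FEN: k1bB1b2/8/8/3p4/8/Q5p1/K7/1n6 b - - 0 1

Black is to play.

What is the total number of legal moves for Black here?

Black to move; king on a8.
In check: yes, from the white queen on a3.
Legal moves: Kb8, Kb7, Bxa3, Ba6, Nxa3.
Count: 5.

5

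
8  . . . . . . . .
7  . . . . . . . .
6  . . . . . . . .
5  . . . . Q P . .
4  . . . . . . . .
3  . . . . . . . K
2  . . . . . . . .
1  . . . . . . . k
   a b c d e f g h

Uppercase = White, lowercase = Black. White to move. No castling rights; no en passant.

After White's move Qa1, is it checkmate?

After Qa1: black king on h1; in check: yes, from the white queen on a1.
King squares — g1: attacked by Qa1; g2: attacked by Kh3; h2: attacked by Kh3.
Black has no legal moves → checkmate.

yes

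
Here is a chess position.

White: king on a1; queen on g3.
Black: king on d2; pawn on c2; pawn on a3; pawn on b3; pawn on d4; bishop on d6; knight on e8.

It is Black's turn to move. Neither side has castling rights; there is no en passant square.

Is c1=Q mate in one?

After c1=Q: white king on a1; in check: yes, from the black queen on c1.
King squares — b1: attacked by Qc1; a2: attacked by Pb3; b2: attacked by Qc1.
White has no legal moves → checkmate.

yes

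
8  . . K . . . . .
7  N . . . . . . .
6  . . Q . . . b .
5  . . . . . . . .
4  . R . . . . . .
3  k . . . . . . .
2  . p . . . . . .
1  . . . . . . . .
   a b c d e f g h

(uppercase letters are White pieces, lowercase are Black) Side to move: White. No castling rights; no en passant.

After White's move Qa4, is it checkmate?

After Qa4: black king on a3; in check: yes, from the white queen on a4.
King squares — a2: attacked by Qa4; b2: own pawn; b3: attacked by Qa4; a4: attacked by Rb4; b4: attacked by Qa4.
Black has no legal moves → checkmate.

yes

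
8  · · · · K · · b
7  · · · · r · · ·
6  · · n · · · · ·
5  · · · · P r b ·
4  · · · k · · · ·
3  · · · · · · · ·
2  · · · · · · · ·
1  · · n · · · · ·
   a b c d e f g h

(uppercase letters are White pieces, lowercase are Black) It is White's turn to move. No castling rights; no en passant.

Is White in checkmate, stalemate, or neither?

White to move; white king on e8.
In check: yes, from the black rook on e7.
King squares — d7: attacked by Re7; e7: attacked by Bg5; f7: attacked by Rf5; d8: attacked by Nc6; f8: attacked by Rf5.
Legal moves for White: none.
In check with no legal moves → checkmate.

checkmate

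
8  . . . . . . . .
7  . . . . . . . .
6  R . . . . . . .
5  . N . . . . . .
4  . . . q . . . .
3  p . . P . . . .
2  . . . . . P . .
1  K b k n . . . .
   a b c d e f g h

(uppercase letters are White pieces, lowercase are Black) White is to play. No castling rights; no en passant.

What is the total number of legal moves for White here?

2

White to move; king on a1.
In check: yes, from the black queen on d4.
Legal moves: Nxd4, Nc3.
Count: 2.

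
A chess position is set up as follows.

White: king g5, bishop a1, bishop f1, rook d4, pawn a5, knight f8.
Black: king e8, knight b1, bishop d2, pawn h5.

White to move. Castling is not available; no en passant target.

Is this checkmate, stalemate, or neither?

White to move; white king on g5.
In check: yes, from the black bishop on d2.
King squares — f4: attacked by Bd2; g4: attacked by Ph5; h4: available; f5: available; h5: available; f6: available; g6: available; h6: attacked by Bd2.
Legal moves for White: Kg6, Kf6, Kxh5, Kf5, Kh4, Rf4, Rxd2.
White is in check but has 7 legal moves → neither.

neither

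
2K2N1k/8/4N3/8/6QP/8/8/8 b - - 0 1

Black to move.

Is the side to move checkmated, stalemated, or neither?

stalemate

Black to move; black king on h8.
In check: no.
King squares — g7: attacked by Qg4; h7: attacked by Nf8; g8: attacked by Qg4.
Legal moves for Black: none.
Not in check and no legal moves → stalemate.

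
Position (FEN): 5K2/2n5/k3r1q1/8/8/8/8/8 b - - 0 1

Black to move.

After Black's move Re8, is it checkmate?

yes

After Re8: white king on f8; in check: yes, from the black rook on e8.
King squares — e7: attacked by Re8; f7: attacked by Qg6; g7: attacked by Qg6; e8: attacked by Qg6; g8: attacked by Qg6.
White has no legal moves → checkmate.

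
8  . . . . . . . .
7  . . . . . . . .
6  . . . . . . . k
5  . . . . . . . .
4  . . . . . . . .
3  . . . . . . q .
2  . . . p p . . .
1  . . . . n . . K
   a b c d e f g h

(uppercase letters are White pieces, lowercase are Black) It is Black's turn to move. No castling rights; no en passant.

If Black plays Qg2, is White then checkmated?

yes

After Qg2: white king on h1; in check: yes, from the black queen on g2.
King squares — g1: attacked by Qg2; g2: attacked by Ne1; h2: attacked by Qg2.
White has no legal moves → checkmate.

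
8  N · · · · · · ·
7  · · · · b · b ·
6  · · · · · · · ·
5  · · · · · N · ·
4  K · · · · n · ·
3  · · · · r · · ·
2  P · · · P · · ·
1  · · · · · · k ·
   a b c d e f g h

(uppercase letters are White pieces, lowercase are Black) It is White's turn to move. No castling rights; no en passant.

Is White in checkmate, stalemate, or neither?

neither

White to move; white king on a4.
In check: no.
Legal moves for White: Nc7, Nb6, Nxg7, Nxe7, Nh6, Nd6, Nh4, Nd4, Ng3, Nxe3, Kb5, Ka5, a3.
White has 13 legal moves and is not in check → neither.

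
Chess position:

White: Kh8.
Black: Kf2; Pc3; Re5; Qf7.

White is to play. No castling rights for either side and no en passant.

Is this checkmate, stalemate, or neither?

White to move; white king on h8.
In check: no.
King squares — g7: attacked by Qf7; h7: attacked by Qf7; g8: attacked by Qf7.
Legal moves for White: none.
Not in check and no legal moves → stalemate.

stalemate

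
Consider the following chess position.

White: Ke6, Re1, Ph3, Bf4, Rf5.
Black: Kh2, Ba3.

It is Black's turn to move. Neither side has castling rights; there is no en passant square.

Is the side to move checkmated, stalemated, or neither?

neither

Black to move; black king on h2.
In check: yes, from the white bishop on f4.
King squares — g1: attacked by Re1; h1: attacked by Re1; g2: available; g3: attacked by Bf4; h3: available.
Legal moves for Black: Kxh3, Kg2.
Black is in check but has 2 legal moves → neither.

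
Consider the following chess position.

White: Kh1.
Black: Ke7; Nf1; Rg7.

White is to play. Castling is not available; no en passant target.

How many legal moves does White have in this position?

0

White to move; king on h1.
In check: no.
Legal moves: none.
Count: 0.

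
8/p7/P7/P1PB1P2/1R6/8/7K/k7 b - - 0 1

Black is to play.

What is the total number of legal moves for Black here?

Black to move; king on a1.
In check: no.
Legal moves: none.
Count: 0.

0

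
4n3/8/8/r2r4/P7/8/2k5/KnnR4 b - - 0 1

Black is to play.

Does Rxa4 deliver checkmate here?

After Rxa4: white king on a1; in check: yes, from the black rook on a4.
King squares — b1: attacked by Kc2; a2: attacked by Nc1; b2: attacked by Kc2.
White has no legal moves → checkmate.

yes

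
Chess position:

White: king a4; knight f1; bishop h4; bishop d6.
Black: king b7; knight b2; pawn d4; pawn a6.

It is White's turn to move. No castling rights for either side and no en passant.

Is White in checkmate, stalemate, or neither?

White to move; white king on a4.
In check: yes, from the black knight on b2.
King squares — a3: available; b3: available; b4: available; a5: available; b5: attacked by Pa6.
Legal moves for White: Ka5, Kb4, Kb3, Ka3.
White is in check but has 4 legal moves → neither.

neither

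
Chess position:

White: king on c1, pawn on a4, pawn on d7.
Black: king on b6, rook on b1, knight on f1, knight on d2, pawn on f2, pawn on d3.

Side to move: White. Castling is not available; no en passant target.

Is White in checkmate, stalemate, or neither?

White to move; white king on c1.
In check: yes, from the black rook on b1.
King squares — b1: attacked by Nd2; d1: attacked by Rb1; b2: attacked by Rb1; c2: attacked by Pd3; d2: attacked by Nf1.
Legal moves for White: none.
In check with no legal moves → checkmate.

checkmate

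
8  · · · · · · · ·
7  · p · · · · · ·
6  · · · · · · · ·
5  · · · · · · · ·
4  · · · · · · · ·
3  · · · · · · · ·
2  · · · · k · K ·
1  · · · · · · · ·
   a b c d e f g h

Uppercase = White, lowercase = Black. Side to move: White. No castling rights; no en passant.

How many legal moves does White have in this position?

White to move; king on g2.
In check: no.
Legal moves: Kh3, Kg3, Kh2, Kh1, Kg1.
Count: 5.

5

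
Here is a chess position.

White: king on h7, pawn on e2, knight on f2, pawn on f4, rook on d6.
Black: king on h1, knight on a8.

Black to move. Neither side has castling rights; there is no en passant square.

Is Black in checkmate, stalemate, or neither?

neither

Black to move; black king on h1.
In check: yes, from the white knight on f2.
Legal moves for Black: Kh2, Kg2, Kg1.
Black is in check but has 3 legal moves → neither.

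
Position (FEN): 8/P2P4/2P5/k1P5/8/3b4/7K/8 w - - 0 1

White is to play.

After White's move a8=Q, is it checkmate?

no

After a8=Q: black king on a5; in check: yes, from the white queen on a8.
Black has 3 legal replies: Kb5, Kb4, Ba6.
In check but a legal move exists → not checkmate.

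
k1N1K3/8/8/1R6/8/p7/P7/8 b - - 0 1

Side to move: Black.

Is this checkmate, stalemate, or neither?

Black to move; black king on a8.
In check: no.
King squares — a7: attacked by Nc8; b7: attacked by Rb5; b8: attacked by Rb5.
Legal moves for Black: none.
Not in check and no legal moves → stalemate.

stalemate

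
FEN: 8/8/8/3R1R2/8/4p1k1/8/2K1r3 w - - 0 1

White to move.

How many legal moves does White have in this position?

3

White to move; king on c1.
In check: yes, from the black rook on e1.
Legal moves: Kc2, Kb2, Rd1.
Count: 3.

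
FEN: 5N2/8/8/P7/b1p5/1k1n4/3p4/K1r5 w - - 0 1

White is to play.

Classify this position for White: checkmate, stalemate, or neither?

White to move; white king on a1.
In check: yes, from the black rook on c1.
King squares — b1: attacked by Rc1; a2: attacked by Kb3; b2: attacked by Kb3.
Legal moves for White: none.
In check with no legal moves → checkmate.

checkmate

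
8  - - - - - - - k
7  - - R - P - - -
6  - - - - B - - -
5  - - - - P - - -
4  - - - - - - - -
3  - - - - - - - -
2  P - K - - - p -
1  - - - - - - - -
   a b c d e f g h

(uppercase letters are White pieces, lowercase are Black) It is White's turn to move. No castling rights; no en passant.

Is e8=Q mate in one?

After e8=Q: black king on h8; in check: yes, from the white queen on e8.
King squares — g7: attacked by Rc7; h7: attacked by Rc7; g8: attacked by Be6.
Black has no legal moves → checkmate.

yes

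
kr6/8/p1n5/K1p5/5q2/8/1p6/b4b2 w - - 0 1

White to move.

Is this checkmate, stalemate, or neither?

checkmate

White to move; white king on a5.
In check: yes, from the black knight on c6.
King squares — a4: attacked by Qf4; b4: attacked by Qf4; b5: attacked by Bf1; a6: attacked by Bf1; b6: attacked by Rb8.
Legal moves for White: none.
In check with no legal moves → checkmate.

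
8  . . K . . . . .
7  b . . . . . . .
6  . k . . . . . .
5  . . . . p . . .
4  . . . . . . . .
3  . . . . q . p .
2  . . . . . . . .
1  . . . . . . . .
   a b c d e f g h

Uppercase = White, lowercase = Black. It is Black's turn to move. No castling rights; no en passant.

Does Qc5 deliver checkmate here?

no

After Qc5: white king on c8; in check: yes, from the black queen on c5.
White has 2 legal replies: Kd8, Kd7.
In check but a legal move exists → not checkmate.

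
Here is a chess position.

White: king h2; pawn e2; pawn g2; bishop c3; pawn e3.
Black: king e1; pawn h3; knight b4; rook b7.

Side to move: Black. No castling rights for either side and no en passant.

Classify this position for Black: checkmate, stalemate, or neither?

Black to move; black king on e1.
In check: yes, from the white bishop on c3.
Legal moves for Black: Kf2, Kxe2, Kf1, Kd1.
Black is in check but has 4 legal moves → neither.

neither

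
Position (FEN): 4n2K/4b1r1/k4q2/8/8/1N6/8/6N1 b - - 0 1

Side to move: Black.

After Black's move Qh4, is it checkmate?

After Qh4: white king on h8; in check: yes, from the black queen on h4.
King squares — g7: attacked by Ne8; h7: attacked by Qh4; g8: attacked by Rg7.
White has no legal moves → checkmate.

yes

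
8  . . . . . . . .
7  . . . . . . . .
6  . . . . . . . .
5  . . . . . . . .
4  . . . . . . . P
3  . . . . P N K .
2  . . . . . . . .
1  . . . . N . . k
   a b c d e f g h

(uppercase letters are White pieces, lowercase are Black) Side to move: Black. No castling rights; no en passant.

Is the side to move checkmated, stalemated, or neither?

stalemate

Black to move; black king on h1.
In check: no.
King squares — g1: attacked by Nf3; g2: attacked by Ne1; h2: attacked by Nf3.
Legal moves for Black: none.
Not in check and no legal moves → stalemate.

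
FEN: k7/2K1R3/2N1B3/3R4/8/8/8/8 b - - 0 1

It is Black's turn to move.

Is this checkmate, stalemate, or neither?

Black to move; black king on a8.
In check: no.
King squares — a7: attacked by Nc6; b7: attacked by Kc7; b8: attacked by Nc6.
Legal moves for Black: none.
Not in check and no legal moves → stalemate.

stalemate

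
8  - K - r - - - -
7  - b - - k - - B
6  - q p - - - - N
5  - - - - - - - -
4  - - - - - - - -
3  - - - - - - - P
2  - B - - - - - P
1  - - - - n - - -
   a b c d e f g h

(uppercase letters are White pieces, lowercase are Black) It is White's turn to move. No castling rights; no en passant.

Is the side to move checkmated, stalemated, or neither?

checkmate

White to move; white king on b8.
In check: yes, from the black rook on d8.
King squares — a7: attacked by Qb6; b7: attacked by Qb6; c7: attacked by Qb6; a8: attacked by Bb7; c8: attacked by Bb7.
Legal moves for White: none.
In check with no legal moves → checkmate.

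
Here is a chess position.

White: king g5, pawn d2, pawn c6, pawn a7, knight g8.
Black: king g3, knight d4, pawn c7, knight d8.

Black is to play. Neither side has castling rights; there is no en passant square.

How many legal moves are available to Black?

Black to move; king on g3.
In check: no.
Legal moves: Nf7+, Nb7, N8e6+, N8xc6, N4e6+, N4xc6, Nf5, Nb5, Nf3+, Nb3, Ne2, Nc2, Kh3, Kf3, Kh2, Kg2, Kf2.
Count: 17.

17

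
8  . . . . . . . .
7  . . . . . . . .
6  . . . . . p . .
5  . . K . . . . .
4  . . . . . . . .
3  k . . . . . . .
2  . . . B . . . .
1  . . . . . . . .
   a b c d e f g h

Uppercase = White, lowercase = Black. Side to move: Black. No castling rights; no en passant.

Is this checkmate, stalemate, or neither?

Black to move; black king on a3.
In check: no.
Legal moves for Black: Ka4, Kb3, Kb2, Ka2, f5.
Black has 5 legal moves and is not in check → neither.

neither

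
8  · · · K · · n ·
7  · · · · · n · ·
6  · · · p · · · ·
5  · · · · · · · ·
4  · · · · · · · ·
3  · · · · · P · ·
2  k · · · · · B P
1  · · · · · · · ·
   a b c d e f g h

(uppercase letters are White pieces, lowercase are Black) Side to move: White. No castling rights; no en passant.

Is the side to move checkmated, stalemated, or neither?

White to move; white king on d8.
In check: yes, from the black knight on f7.
King squares — c7: available; d7: available; e7: attacked by Ng8; c8: available; e8: available.
Legal moves for White: Ke8, Kc8, Kd7, Kc7.
White is in check but has 4 legal moves → neither.

neither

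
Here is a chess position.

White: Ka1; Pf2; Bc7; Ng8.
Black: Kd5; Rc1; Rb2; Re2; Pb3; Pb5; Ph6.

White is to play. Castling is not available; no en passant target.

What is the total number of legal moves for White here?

White to move; king on a1.
In check: yes, from the black rook on c1.
Legal moves: none.
Count: 0.

0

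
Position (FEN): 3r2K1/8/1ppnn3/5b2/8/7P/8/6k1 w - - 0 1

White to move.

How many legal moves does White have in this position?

0

White to move; king on g8.
In check: yes, from the black rook on d8.
Legal moves: none.
Count: 0.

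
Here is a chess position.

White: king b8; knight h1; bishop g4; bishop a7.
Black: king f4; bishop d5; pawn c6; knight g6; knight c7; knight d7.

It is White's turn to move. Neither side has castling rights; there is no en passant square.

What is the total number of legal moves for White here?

White to move; king on b8.
In check: yes, from the black knight on d7.
Legal moves: Kc8, Kxc7, Kb7, Bxd7.
Count: 4.

4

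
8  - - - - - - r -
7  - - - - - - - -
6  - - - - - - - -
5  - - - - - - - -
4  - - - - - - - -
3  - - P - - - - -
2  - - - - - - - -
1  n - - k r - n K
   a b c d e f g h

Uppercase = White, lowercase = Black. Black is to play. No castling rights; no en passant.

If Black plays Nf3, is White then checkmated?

After Nf3: white king on h1; in check: yes, from the black rook on e1.
King squares — g1: attacked by Re1; g2: attacked by Rg8; h2: attacked by Nf3.
White has no legal moves → checkmate.

yes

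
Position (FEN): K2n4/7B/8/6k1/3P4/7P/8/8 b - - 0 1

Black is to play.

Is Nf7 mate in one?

no

After Nf7: white king on a8; in check: no.
White is not in check, so this cannot be checkmate.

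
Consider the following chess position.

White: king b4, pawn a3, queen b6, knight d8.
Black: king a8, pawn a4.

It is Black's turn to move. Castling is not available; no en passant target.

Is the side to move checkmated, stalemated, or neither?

Black to move; black king on a8.
In check: no.
King squares — a7: attacked by Qb6; b7: attacked by Qb6; b8: attacked by Qb6.
Legal moves for Black: none.
Not in check and no legal moves → stalemate.

stalemate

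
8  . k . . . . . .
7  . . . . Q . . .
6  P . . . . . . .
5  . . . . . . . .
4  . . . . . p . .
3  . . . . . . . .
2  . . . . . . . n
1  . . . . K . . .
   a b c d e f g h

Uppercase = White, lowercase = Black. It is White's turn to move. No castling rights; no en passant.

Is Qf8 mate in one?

After Qf8: black king on b8; in check: yes, from the white queen on f8.
Black has 2 legal replies: Kc7, Ka7.
In check but a legal move exists → not checkmate.

no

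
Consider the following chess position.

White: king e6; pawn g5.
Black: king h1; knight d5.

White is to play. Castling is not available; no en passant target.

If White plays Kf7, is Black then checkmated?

no

After Kf7: black king on h1; in check: no.
Black is not in check, so this cannot be checkmate.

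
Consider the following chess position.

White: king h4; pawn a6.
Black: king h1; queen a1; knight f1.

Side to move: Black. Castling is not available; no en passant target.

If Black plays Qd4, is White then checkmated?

After Qd4: white king on h4; in check: yes, from the black queen on d4.
White has 3 legal replies: Kh5, Kg5, Kh3.
In check but a legal move exists → not checkmate.

no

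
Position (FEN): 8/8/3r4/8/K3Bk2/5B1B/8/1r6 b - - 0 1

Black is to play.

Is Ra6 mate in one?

After Ra6: white king on a4; in check: yes, from the black rook on a6.
King squares — a3: attacked by Ra6; b3: attacked by Rb1; b4: attacked by Rb1; a5: attacked by Ra6; b5: attacked by Rb1.
White has no legal moves → checkmate.

yes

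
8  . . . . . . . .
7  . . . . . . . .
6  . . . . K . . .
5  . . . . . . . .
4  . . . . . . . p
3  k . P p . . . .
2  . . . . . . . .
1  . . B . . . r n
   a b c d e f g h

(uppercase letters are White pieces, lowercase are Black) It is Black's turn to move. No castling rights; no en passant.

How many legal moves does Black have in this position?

4

Black to move; king on a3.
In check: yes, from the white bishop on c1.
Legal moves: Ka4, Kb3, Ka2, Rxc1.
Count: 4.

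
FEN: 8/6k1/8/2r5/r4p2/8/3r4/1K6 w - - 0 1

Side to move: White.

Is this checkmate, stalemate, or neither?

stalemate

White to move; white king on b1.
In check: no.
King squares — a1: attacked by Ra4; c1: attacked by Rc5; a2: attacked by Rd2; b2: attacked by Rd2; c2: attacked by Rd2.
Legal moves for White: none.
Not in check and no legal moves → stalemate.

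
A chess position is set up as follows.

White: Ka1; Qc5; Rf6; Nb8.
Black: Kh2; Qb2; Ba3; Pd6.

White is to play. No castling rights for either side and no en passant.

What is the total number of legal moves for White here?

0

White to move; king on a1.
In check: yes, from the black queen on b2.
Legal moves: none.
Count: 0.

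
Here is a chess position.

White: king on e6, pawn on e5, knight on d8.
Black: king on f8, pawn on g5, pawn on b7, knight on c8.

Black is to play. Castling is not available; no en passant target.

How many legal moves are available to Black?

10

Black to move; king on f8.
In check: no.
Legal moves: Kg8, Ke8, Kg7, Ne7, Na7, Nd6, Nb6, b6, g4, b5.
Count: 10.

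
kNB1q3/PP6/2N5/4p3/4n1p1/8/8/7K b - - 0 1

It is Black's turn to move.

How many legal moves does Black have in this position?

Black to move; king on a8.
In check: yes, from the white pawn on b7.
Legal moves: none.
Count: 0.

0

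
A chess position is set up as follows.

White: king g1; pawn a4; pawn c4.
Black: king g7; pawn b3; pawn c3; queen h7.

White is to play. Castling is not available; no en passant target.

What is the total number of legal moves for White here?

White to move; king on g1.
In check: no.
Legal moves: Kg2, Kf2, Kf1, c5, a5.
Count: 5.

5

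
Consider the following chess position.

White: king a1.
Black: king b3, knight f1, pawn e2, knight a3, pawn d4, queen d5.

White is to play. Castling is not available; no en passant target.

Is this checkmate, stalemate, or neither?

stalemate

White to move; white king on a1.
In check: no.
King squares — b1: attacked by Na3; a2: attacked by Kb3; b2: attacked by Kb3.
Legal moves for White: none.
Not in check and no legal moves → stalemate.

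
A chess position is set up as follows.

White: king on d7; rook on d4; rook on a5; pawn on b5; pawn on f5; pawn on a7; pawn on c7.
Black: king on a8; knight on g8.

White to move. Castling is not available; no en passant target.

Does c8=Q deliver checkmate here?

yes

After c8=Q: black king on a8; in check: yes, from the white queen on c8.
King squares — a7: attacked by Ra5; b7: attacked by Qc8; b8: attacked by Pa7.
Black has no legal moves → checkmate.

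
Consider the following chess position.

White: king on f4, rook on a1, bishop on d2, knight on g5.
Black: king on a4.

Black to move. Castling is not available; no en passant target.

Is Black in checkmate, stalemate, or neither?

Black to move; black king on a4.
In check: yes, from the white rook on a1.
King squares — a3: attacked by Ra1; b3: available; b4: attacked by Bd2; a5: attacked by Ra1; b5: available.
Legal moves for Black: Kb5, Kb3.
Black is in check but has 2 legal moves → neither.

neither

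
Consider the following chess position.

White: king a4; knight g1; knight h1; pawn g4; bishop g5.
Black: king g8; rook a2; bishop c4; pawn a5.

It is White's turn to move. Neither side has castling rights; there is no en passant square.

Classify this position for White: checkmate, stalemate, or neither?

White to move; white king on a4.
In check: yes, from the black rook on a2.
King squares — a3: attacked by Ra2; b3: attacked by Bc4; b4: attacked by Pa5; a5: attacked by Ra2; b5: attacked by Bc4.
Legal moves for White: none.
In check with no legal moves → checkmate.

checkmate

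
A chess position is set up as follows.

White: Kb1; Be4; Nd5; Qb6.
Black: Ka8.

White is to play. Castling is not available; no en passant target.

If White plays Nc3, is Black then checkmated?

After Nc3: black king on a8; in check: yes, from the white bishop on e4.
King squares — a7: attacked by Qb6; b7: attacked by Be4; b8: attacked by Qb6.
Black has no legal moves → checkmate.

yes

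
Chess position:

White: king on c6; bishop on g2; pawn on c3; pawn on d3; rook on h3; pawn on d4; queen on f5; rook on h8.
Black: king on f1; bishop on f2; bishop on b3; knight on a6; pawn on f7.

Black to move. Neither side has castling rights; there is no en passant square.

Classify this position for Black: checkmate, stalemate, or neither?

Black to move; black king on f1.
In check: yes, from the white bishop on g2.
King squares — e1: available; g1: available; e2: available; f2: own bishop; g2: available.
Legal moves for Black: Kxg2, Ke2, Kg1, Ke1.
Black is in check but has 4 legal moves → neither.

neither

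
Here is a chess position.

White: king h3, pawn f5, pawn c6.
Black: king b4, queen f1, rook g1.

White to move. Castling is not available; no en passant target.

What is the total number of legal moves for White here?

2

White to move; king on h3.
In check: yes, from the black queen on f1.
Legal moves: Kh4, Kh2.
Count: 2.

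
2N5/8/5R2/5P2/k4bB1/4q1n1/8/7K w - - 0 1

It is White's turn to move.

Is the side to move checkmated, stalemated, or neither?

neither

White to move; white king on h1.
In check: yes, from the black knight on g3.
King squares — g1: attacked by Qe3; g2: available; h2: available.
Legal moves for White: Kh2, Kg2.
White is in check but has 2 legal moves → neither.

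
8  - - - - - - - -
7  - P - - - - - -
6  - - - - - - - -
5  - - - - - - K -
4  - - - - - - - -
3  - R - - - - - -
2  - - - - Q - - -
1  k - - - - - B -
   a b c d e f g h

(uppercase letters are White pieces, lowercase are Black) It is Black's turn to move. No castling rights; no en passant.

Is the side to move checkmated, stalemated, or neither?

Black to move; black king on a1.
In check: no.
King squares — b1: attacked by Rb3; a2: attacked by Qe2; b2: attacked by Qe2.
Legal moves for Black: none.
Not in check and no legal moves → stalemate.

stalemate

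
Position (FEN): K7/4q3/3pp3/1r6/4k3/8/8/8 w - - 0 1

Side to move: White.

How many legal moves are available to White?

White to move; king on a8.
In check: no.
Legal moves: none.
Count: 0.

0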